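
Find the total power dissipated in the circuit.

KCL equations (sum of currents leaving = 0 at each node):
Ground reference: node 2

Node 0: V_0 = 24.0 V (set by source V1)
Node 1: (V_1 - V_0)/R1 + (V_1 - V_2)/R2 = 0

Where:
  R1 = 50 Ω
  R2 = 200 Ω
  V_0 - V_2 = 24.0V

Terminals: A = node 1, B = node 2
Nodal analysis, taking node 2 as the 0 V reference.
Source V1 fixes V_0 = 24 V.
KCL at each unknown node (sum of currents leaving = 0; resistances in Ω):
  Node 1: (V_1 - 24)/50 + (V_1 - 0)/200 = 0
Collecting terms: 0.025 × V_1 = 0.48  =>  V_1 = 19.2 V
Power in each resistor, P = (ΔV)²/R:
  P_R1 = (24 - 19.2)²/50 = 0.4608 W
  P_R2 = (19.2 - 0)²/200 = 1.843 W
P_total = P_R1 + P_R2 = 2.304 W

Final answer: 2.304 W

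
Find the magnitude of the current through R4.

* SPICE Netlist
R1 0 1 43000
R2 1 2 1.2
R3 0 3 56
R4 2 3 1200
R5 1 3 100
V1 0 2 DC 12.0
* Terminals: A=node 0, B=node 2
Nodal analysis, taking node 2 as the 0 V reference.
Source V1 fixes V_0 = 12 V.
KCL at each unknown node (sum of currents leaving = 0; resistances in Ω):
  Node 1: (V_1 - 12)/43000 + (V_1 - 0)/1.2 + (V_1 - V_3)/100 = 0
  Node 3: (V_3 - 12)/56 + (V_3 - 0)/1200 + (V_3 - V_1)/100 = 0
Collecting terms (coefficients in siemens):
  0.8434·V_1 - 0.01·V_3 = 0.0002791
  0.02869·V_3 - 0.01·V_1 = 0.2143
Determinant D = (0.8434)(0.02869) - (-0.01)(-0.01) = 0.0241
V_1 = [(0.0002791)(0.02869) - (-0.01)(0.2143)]/D = 0.08926 V
V_3 = [(0.8434)(0.2143) - (0.0002791)(-0.01)]/D = 7.5 V
I_R4 = (V_2 - V_3)/R4 = (0 - 7.5)/1200 = -0.00625 A
|I_R4| = 0.00625 A

Final answer: |I_R4| = 0.00625 A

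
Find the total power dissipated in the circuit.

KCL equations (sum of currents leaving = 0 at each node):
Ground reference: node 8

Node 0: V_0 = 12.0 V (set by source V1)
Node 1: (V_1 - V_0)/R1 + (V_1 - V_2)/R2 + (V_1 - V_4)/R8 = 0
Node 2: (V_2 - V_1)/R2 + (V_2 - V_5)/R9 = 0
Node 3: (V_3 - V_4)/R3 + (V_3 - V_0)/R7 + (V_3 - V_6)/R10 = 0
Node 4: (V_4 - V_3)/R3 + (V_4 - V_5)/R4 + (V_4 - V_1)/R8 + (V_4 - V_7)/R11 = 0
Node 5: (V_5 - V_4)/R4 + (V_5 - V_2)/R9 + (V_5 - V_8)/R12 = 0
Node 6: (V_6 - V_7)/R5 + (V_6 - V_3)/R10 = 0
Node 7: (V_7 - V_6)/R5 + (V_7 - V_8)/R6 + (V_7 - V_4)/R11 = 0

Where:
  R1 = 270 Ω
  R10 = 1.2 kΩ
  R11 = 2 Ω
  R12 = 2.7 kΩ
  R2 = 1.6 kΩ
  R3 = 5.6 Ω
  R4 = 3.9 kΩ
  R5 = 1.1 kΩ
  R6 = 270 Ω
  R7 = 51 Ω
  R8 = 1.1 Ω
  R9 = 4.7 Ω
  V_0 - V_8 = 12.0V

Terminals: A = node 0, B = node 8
Nodal analysis, taking node 8 as the 0 V reference.
Source V1 fixes V_0 = 12 V.
KCL at each unknown node (sum of currents leaving = 0; resistances in Ω):
  Node 1: (V_1 - 12)/270 + (V_1 - V_2)/1600 + (V_1 - V_4)/1.1 = 0
  Node 2: (V_2 - V_1)/1600 + (V_2 - V_5)/4.7 = 0
  Node 3: (V_3 - V_4)/5.6 + (V_3 - 12)/51 + (V_3 - V_6)/1200 = 0
  Node 4: (V_4 - V_3)/5.6 + (V_4 - V_5)/3900 + (V_4 - V_1)/1.1 + (V_4 - V_7)/2 = 0
  Node 5: (V_5 - V_4)/3900 + (V_5 - V_2)/4.7 + (V_5 - 0)/2700 = 0
  Node 6: (V_6 - V_7)/1100 + (V_6 - V_3)/1200 = 0
  Node 7: (V_7 - V_6)/1100 + (V_7 - 0)/270 + (V_7 - V_4)/2 = 0
Collecting terms (coefficients in siemens):
  0.9134·V_1 - 0.000625·V_2 - 0.9091·V_4 = 0.04444
  0.2134·V_2 - 0.000625·V_1 - 0.2128·V_5 = 0
  0.199·V_3 - 0.1786·V_4 - 0.0008333·V_6 = 0.2353
  1.588·V_4 - 0.9091·V_1 - 0.1786·V_3 - 0.0002564·V_5 - 0.5·V_7 = 0
  0.2134·V_5 - 0.2128·V_2 - 0.0002564·V_4 = 0
  0.001742·V_6 - 0.0008333·V_3 - 0.0009091·V_7 = 0
  0.5046·V_7 - 0.5·V_4 - 0.0009091·V_6 = 0
Solving these 7 simultaneous equations (Gaussian elimination) gives:
  V_1 = 10.14 V, V_2 = 7.142 V, V_3 = 10.32 V, V_4 = 10.13 V
  V_5 = 7.133 V, V_6 = 10.18 V, V_7 = 10.06 V
Power in each resistor, P = (ΔV)²/R:
  P_R1 = (12 - 10.14)²/270 = 0.01284 W
  P_R2 = (10.14 - 7.142)²/1600 = 0.005612 W
  P_R3 = (10.32 - 10.13)²/5.6 = 0.006057 W
  P_R4 = (10.13 - 7.133)²/3900 = 0.002307 W
  P_R5 = (10.18 - 10.06)²/1100 = 0.00001389 W
  P_R6 = (10.06 - 0)²/270 = 0.3747 W
  P_R7 = (12 - 10.32)²/51 = 0.05554 W
  P_R8 = (10.14 - 10.13)²/1.1 = 0.00002775 W
  P_R9 = (7.142 - 7.133)²/4.7 = 0.00001648 W
  P_R10 = (10.32 - 10.18)²/1200 = 0.00001515 W
  P_R11 = (10.13 - 10.06)²/2 = 0.002759 W
  P_R12 = (7.133 - 0)²/2700 = 0.01884 W
P_total = P_R1 + P_R2 + P_R3 + P_R4 + P_R5 + P_R6 + P_R7 + P_R8 + P_R9 + P_R10 + P_R11 + P_R12 = 0.4787 W

Final answer: 0.4787 W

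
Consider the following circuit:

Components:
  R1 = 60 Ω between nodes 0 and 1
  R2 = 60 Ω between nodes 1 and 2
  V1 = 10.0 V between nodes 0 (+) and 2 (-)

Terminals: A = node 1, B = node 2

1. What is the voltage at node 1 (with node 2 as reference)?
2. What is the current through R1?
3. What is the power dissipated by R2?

Nodal analysis, taking node 2 as the 0 V reference.
Source V1 fixes V_0 = 10 V.
KCL at each unknown node (sum of currents leaving = 0; resistances in Ω):
  Node 1: (V_1 - 10)/60 + (V_1 - 0)/60 = 0
Collecting terms: 0.03333 × V_1 = 0.1667  =>  V_1 = 5 V
Part 1:
  Read off the nodal solution: V_1 = 5 V
Part 2:
  I_R1 = (V_0 - V_1)/R1 = (10 - 5)/60 = 0.08333 A
  Magnitude: I_R1 = 0.08333 A
Part 3:
  I_R2 = (V_1 - V_2)/R2 = (5 - 0)/60 = 0.08333 A
  P_R2 = I_R2² × R2 = (0.08333)² × 60 = 0.4167 W

Final answers:
1. V_1 = 5 V
2. I_R1 = 0.08333 A
3. P_R2 = 0.4167 W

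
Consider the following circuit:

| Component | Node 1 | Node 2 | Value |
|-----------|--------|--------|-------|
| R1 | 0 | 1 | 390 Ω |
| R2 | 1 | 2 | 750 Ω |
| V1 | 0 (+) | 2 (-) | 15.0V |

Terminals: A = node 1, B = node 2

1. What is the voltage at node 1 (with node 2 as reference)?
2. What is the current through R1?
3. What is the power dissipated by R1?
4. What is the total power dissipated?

Nodal analysis, taking node 2 as the 0 V reference.
Source V1 fixes V_0 = 15 V.
KCL at each unknown node (sum of currents leaving = 0; resistances in Ω):
  Node 1: (V_1 - 15)/390 + (V_1 - 0)/750 = 0
Collecting terms: 0.003897 × V_1 = 0.03846  =>  V_1 = 9.868 V
Part 1:
  Read off the nodal solution: V_1 = 9.868 V
Part 2:
  I_R1 = (V_0 - V_1)/R1 = (15 - 9.868)/390 = 0.01316 A
  Magnitude: I_R1 = 0.01316 A
Part 3:
  I_R1 = (V_0 - V_1)/R1 = (15 - 9.868)/390 = 0.01316 A
  P_R1 = I_R1² × R1 = (0.01316)² × 390 = 0.06752 W
Part 4:
  Power in each resistor, P = (ΔV)²/R:
    P_R1 = (15 - 9.868)²/390 = 0.06752 W
    P_R2 = (9.868 - 0)²/750 = 0.1298 W
  P_total = P_R1 + P_R2 = 0.1974 W

Final answers:
1. V_1 = 9.868 V
2. I_R1 = 0.01316 A
3. P_R1 = 0.06752 W
4. P_total = 0.1974 W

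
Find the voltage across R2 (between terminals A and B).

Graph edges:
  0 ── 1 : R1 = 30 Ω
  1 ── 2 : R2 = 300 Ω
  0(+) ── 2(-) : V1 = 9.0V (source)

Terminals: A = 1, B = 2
R1 and R2 are in series across V1 (node 0 → node 1 → node 2), and the output A–B is taken across R2, so this is a voltage divider.
Series current: I = V1/(R1 + R2) = 9/(30 + 300) = 9/330 = 0.02727 A
V_R2 = I × R2 = V1 × R2/(R1 + R2) = 9 × 300/330 = 8.182 V

Final answer: 8.182 V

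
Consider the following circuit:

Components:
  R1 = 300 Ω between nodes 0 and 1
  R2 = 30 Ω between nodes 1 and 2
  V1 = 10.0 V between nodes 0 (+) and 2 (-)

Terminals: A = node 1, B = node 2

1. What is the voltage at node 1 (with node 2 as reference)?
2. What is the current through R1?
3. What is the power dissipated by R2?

Nodal analysis, taking node 2 as the 0 V reference.
Source V1 fixes V_0 = 10 V.
KCL at each unknown node (sum of currents leaving = 0; resistances in Ω):
  Node 1: (V_1 - 10)/300 + (V_1 - 0)/30 = 0
Collecting terms: 0.03667 × V_1 = 0.03333  =>  V_1 = 0.9091 V
Part 1:
  Read off the nodal solution: V_1 = 0.9091 V
Part 2:
  I_R1 = (V_0 - V_1)/R1 = (10 - 0.9091)/300 = 0.0303 A
  Magnitude: I_R1 = 0.0303 A
Part 3:
  I_R2 = (V_1 - V_2)/R2 = (0.9091 - 0)/30 = 0.0303 A
  P_R2 = I_R2² × R2 = (0.0303)² × 30 = 0.02755 W

Final answers:
1. V_1 = 0.9091 V
2. I_R1 = 0.0303 A
3. P_R2 = 0.02755 W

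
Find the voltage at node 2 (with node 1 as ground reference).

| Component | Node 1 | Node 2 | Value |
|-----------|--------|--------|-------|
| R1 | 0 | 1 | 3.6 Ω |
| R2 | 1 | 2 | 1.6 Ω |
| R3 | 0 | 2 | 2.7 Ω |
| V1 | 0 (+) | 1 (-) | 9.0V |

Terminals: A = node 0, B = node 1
Nodal analysis, taking node 1 as the 0 V reference.
Source V1 fixes V_0 = 9 V.
KCL at each unknown node (sum of currents leaving = 0; resistances in Ω):
  Node 2: (V_2 - 0)/1.6 + (V_2 - 9)/2.7 = 0
Collecting terms: 0.9954 × V_2 = 3.333  =>  V_2 = 3.349 V
The requested potential is V_2 = 3.349 V.

Final answer: V_2 = 3.349 V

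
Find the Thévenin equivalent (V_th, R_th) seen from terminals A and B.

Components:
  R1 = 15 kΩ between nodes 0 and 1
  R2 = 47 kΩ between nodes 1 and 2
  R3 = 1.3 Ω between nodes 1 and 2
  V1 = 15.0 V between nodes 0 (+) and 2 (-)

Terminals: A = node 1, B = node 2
Step 1 — V_th is the open-circuit voltage V_A - V_B (nothing connected across the terminals).
Nodal analysis, taking node 2 as the 0 V reference.
Source V1 fixes V_0 = 15 V.
KCL at each unknown node (sum of currents leaving = 0; resistances in Ω):
  Node 1: (V_1 - 15)/15000 + (V_1 - 0)/47000 + (V_1 - 0)/1.3 = 0
Collecting terms: 0.7693 × V_1 = 0.001  =>  V_1 = 0.0013 V
V_th = V_1 - V_2 = 0.0013 - 0 = 0.0013 V
Step 2 — R_th: zero the source — replace V1 by a short circuit (node 2 merges into node 0) — and find the resistance seen between A (node 1) and B (node 0).
Reduce the network between node 1 (A) and node 0 (B) by series/parallel combination:
  Rp1 = R1 ‖ R2 ‖ R3 (parallel, all between nodes 0 and 1) = 1/(1/15000 + 1/47000 + 1/1.3) = 1.3 Ω
R_th = 1.3 Ω

Final answer: V_th = 0.0013 V, R_th = 1.3 Ω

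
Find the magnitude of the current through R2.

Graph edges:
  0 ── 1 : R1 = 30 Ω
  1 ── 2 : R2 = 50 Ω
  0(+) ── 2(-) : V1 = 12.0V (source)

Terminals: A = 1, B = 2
Nodal analysis, taking node 2 as the 0 V reference.
Source V1 fixes V_0 = 12 V.
KCL at each unknown node (sum of currents leaving = 0; resistances in Ω):
  Node 1: (V_1 - 12)/30 + (V_1 - 0)/50 = 0
Collecting terms: 0.05333 × V_1 = 0.4  =>  V_1 = 7.5 V
I_R2 = (V_1 - V_2)/R2 = (7.5 - 0)/50 = 0.15 A
|I_R2| = 0.15 A

Final answer: |I_R2| = 0.15 A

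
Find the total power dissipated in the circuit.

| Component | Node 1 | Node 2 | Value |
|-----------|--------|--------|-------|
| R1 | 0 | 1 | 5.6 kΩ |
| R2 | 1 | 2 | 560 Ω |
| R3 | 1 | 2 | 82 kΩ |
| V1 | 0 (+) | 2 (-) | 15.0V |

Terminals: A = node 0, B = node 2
Nodal analysis, taking node 2 as the 0 V reference.
Source V1 fixes V_0 = 15 V.
KCL at each unknown node (sum of currents leaving = 0; resistances in Ω):
  Node 1: (V_1 - 15)/5600 + (V_1 - 0)/560 + (V_1 - 0)/82000 = 0
Collecting terms: 0.001976 × V_1 = 0.002679  =>  V_1 = 1.355 V
Power in each resistor, P = (ΔV)²/R:
  P_R1 = (15 - 1.355)²/5600 = 0.03325 W
  P_R2 = (1.355 - 0)²/560 = 0.00328 W
  P_R3 = (1.355 - 0)²/82000 = 0.0000224 W
P_total = P_R1 + P_R2 + P_R3 = 0.03655 W

Final answer: 0.03655 W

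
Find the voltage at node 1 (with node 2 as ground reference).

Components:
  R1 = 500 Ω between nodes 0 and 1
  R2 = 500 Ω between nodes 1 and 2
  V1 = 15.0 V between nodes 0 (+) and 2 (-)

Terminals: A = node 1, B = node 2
Nodal analysis, taking node 2 as the 0 V reference.
Source V1 fixes V_0 = 15 V.
KCL at each unknown node (sum of currents leaving = 0; resistances in Ω):
  Node 1: (V_1 - 15)/500 + (V_1 - 0)/500 = 0
Collecting terms: 0.004 × V_1 = 0.03  =>  V_1 = 7.5 V
The requested potential is V_1 = 7.5 V.

Final answer: V_1 = 7.5 V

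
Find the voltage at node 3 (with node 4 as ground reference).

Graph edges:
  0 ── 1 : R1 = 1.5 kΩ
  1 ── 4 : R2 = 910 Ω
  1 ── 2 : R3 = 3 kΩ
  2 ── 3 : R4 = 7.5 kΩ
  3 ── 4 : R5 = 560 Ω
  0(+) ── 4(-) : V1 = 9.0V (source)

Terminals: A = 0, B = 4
Nodal analysis, taking node 4 as the 0 V reference.
Source V1 fixes V_0 = 9 V.
KCL at each unknown node (sum of currents leaving = 0; resistances in Ω):
  Node 1: (V_1 - 9)/1500 + (V_1 - 0)/910 + (V_1 - V_2)/3000 = 0
  Node 2: (V_2 - V_1)/3000 + (V_2 - V_3)/7500 = 0
  Node 3: (V_3 - V_2)/7500 + (V_3 - 0)/560 = 0
Collecting terms (coefficients in siemens):
  0.002099·V_1 - 0.0003333·V_2 = 0.006
  0.0004667·V_2 - 0.0003333·V_1 - 0.0001333·V_3 = 0
  0.001919·V_3 - 0.0001333·V_2 = 0
Solving these 3 simultaneous equations (Gaussian elimination) gives:
  V_1 = 3.233 V, V_2 = 2.356 V, V_3 = 0.1637 V
The requested potential is V_3 = 0.1637 V.

Final answer: V_3 = 0.1637 V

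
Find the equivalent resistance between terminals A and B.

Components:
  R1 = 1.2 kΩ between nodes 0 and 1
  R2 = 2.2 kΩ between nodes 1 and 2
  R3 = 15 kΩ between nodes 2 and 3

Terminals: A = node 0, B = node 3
Reduce the network between node 0 (A) and node 3 (B) by series/parallel combination:
  Rs1 = R1 + R2 (series, joined only at node 1) = 1200 + 2200 = 3400 Ω
  Rs2 = R3 + Rs1 (series, joined only at node 2) = 15000 + 3400 = 18400 Ω
R_eq = 18.4 kΩ

Final answer: 18.4 kΩ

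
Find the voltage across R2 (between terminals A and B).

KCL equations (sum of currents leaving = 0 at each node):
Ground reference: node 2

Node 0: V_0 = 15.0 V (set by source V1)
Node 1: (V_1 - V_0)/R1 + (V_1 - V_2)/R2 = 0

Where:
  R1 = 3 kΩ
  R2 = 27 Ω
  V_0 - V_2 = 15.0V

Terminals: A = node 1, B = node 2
R1 and R2 are in series across V1 (node 0 → node 1 → node 2), and the output A–B is taken across R2, so this is a voltage divider.
Series current: I = V1/(R1 + R2) = 15/(3000 + 27) = 15/3027 = 0.004955 A
V_R2 = I × R2 = V1 × R2/(R1 + R2) = 15 × 27/3027 = 0.1338 V

Final answer: 0.1338 V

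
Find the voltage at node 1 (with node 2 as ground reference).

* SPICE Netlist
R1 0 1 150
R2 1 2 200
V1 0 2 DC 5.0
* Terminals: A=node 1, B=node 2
Nodal analysis, taking node 2 as the 0 V reference.
Source V1 fixes V_0 = 5 V.
KCL at each unknown node (sum of currents leaving = 0; resistances in Ω):
  Node 1: (V_1 - 5)/150 + (V_1 - 0)/200 = 0
Collecting terms: 0.01167 × V_1 = 0.03333  =>  V_1 = 2.857 V
The requested potential is V_1 = 2.857 V.

Final answer: V_1 = 2.857 V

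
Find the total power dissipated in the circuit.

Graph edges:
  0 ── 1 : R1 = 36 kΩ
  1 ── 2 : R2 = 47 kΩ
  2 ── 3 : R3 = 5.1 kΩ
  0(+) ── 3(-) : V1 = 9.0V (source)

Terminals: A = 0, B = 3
Nodal analysis, taking node 3 as the 0 V reference.
Source V1 fixes V_0 = 9 V.
KCL at each unknown node (sum of currents leaving = 0; resistances in Ω):
  Node 1: (V_1 - 9)/36000 + (V_1 - V_2)/47000 = 0
  Node 2: (V_2 - V_1)/47000 + (V_2 - 0)/5100 = 0
Collecting terms (coefficients in siemens):
  0.00004905·V_1 - 0.00002128·V_2 = 0.00025
  0.0002174·V_2 - 0.00002128·V_1 = 0
Determinant D = (0.00004905)(0.0002174) - (-0.00002128)(-0.00002128) = 0.00000001021
V_1 = [(0.00025)(0.0002174) - (-0.00002128)(0)]/D = 5.322 V
V_2 = [(0.00004905)(0) - (0.00025)(-0.00002128)]/D = 0.521 V
Power in each resistor, P = (ΔV)²/R:
  P_R1 = (9 - 5.322)²/36000 = 0.0003757 W
  P_R2 = (5.322 - 0.521)²/47000 = 0.0004905 W
  P_R3 = (0.521 - 0)²/5100 = 0.00005322 W
P_total = P_R1 + P_R2 + P_R3 = 0.0009194 W

Final answer: 0.0009194 W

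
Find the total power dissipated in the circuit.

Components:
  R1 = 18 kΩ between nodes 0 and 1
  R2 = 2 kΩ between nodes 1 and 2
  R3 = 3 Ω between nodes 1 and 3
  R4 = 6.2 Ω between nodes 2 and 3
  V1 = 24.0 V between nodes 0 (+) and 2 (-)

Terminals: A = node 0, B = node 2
Nodal analysis, taking node 2 as the 0 V reference.
Source V1 fixes V_0 = 24 V.
KCL at each unknown node (sum of currents leaving = 0; resistances in Ω):
  Node 1: (V_1 - 24)/18000 + (V_1 - 0)/2000 + (V_1 - V_3)/3 = 0
  Node 3: (V_3 - V_1)/3 + (V_3 - 0)/6.2 = 0
Collecting terms (coefficients in siemens):
  0.3339·V_1 - 0.3333·V_3 = 0.001333
  0.4946·V_3 - 0.3333·V_1 = 0
Determinant D = (0.3339)(0.4946) - (-0.3333)(-0.3333) = 0.05404
V_1 = [(0.001333)(0.4946) - (-0.3333)(0)]/D = 0.0122 V
V_3 = [(0.3339)(0) - (0.001333)(-0.3333)]/D = 0.008225 V
Power in each resistor, P = (ΔV)²/R:
  P_R1 = (24 - 0.0122)²/18000 = 0.03197 W
  P_R2 = (0.0122 - 0)²/2000 = 0.00000007447 W
  P_R3 = (0.0122 - 0.008225)²/3 = 0.000005279 W
  P_R4 = (0 - 0.008225)²/6.2 = 0.00001091 W
P_total = P_R1 + P_R2 + P_R3 + P_R4 = 0.03198 W

Final answer: 0.03198 W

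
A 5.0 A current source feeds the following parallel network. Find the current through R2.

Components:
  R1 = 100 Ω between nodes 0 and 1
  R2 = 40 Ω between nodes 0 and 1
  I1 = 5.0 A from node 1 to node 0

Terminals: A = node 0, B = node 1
All resistors sit directly between nodes 0 and 1, so they are in parallel and share one voltage V; the full source current 5 A splits among them.
1/R_par = 1/100 + 1/40 = 0.035 S  =>  R_par = 28.57 Ω
V = I × R_par = 5 × 28.57 = 142.9 V
I_R2 = V/R2 = 142.9/40 = 3.571 A

Final answer: 3.571 A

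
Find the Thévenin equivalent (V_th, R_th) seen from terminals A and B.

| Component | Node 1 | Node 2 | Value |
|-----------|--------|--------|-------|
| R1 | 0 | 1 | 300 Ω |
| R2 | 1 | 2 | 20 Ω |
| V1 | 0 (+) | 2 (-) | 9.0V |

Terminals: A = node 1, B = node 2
Step 1 — V_th is the open-circuit voltage V_A - V_B (nothing connected across the terminals).
Nodal analysis, taking node 2 as the 0 V reference.
Source V1 fixes V_0 = 9 V.
KCL at each unknown node (sum of currents leaving = 0; resistances in Ω):
  Node 1: (V_1 - 9)/300 + (V_1 - 0)/20 = 0
Collecting terms: 0.05333 × V_1 = 0.03  =>  V_1 = 0.5625 V
V_th = V_1 - V_2 = 0.5625 - 0 = 0.5625 V
Step 2 — R_th: zero the source — replace V1 by a short circuit (node 2 merges into node 0) — and find the resistance seen between A (node 1) and B (node 0).
Reduce the network between node 1 (A) and node 0 (B) by series/parallel combination:
  Rp1 = R1 ‖ R2 (parallel, both between nodes 0 and 1) = 1/(1/300 + 1/20) = 18.75 Ω
R_th = 18.75 Ω

Final answer: V_th = 0.5625 V, R_th = 18.75 Ω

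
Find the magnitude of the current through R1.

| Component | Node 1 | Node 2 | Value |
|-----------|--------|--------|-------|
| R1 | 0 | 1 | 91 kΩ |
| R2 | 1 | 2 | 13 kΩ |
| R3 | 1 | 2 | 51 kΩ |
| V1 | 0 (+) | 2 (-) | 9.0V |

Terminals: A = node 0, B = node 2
Nodal analysis, taking node 2 as the 0 V reference.
Source V1 fixes V_0 = 9 V.
KCL at each unknown node (sum of currents leaving = 0; resistances in Ω):
  Node 1: (V_1 - 9)/91000 + (V_1 - 0)/13000 + (V_1 - 0)/51000 = 0
Collecting terms: 0.0001075 × V_1 = 0.0000989  =>  V_1 = 0.9198 V
I_R1 = (V_0 - V_1)/R1 = (9 - 0.9198)/91000 = 0.00008879 A
|I_R1| = 0.00008879 A

Final answer: |I_R1| = 8.879e-05 A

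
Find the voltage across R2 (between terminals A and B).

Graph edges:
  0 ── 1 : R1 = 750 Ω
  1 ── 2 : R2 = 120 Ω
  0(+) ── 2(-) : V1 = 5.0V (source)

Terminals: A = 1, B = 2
R1 and R2 are in series across V1 (node 0 → node 1 → node 2), and the output A–B is taken across R2, so this is a voltage divider.
Series current: I = V1/(R1 + R2) = 5/(750 + 120) = 5/870 = 0.005747 A
V_R2 = I × R2 = V1 × R2/(R1 + R2) = 5 × 120/870 = 0.6897 V

Final answer: 0.6897 V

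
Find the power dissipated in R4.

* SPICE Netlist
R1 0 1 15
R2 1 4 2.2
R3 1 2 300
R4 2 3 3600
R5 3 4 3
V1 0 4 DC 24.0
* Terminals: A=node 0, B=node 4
Nodal analysis, taking node 4 as the 0 V reference.
Source V1 fixes V_0 = 24 V.
KCL at each unknown node (sum of currents leaving = 0; resistances in Ω):
  Node 1: (V_1 - 24)/15 + (V_1 - 0)/2.2 + (V_1 - V_2)/300 = 0
  Node 2: (V_2 - V_1)/300 + (V_2 - V_3)/3600 = 0
  Node 3: (V_3 - V_2)/3600 + (V_3 - 0)/3 = 0
Collecting terms (coefficients in siemens):
  0.5245·V_1 - 0.003333·V_2 = 1.6
  0.003611·V_2 - 0.003333·V_1 - 0.0002778·V_3 = 0
  0.3336·V_3 - 0.0002778·V_2 = 0
Solving these 3 simultaneous equations (Gaussian elimination) gives:
  V_1 = 3.068 V, V_2 = 2.832 V, V_3 = 0.002358 V
I_R4 = (V_2 - V_3)/R4 = (2.832 - 0.002358)/3600 = 0.0007861 A
P_R4 = I_R4² × R4 = (0.0007861)² × 3600 = 0.002225 W

Final answer: 0.002225 W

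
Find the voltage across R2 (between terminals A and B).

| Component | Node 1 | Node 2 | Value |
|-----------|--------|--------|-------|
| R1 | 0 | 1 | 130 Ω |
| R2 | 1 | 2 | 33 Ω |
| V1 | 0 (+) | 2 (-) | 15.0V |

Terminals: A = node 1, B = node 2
R1 and R2 are in series across V1 (node 0 → node 1 → node 2), and the output A–B is taken across R2, so this is a voltage divider.
Series current: I = V1/(R1 + R2) = 15/(130 + 33) = 15/163 = 0.09202 A
V_R2 = I × R2 = V1 × R2/(R1 + R2) = 15 × 33/163 = 3.037 V

Final answer: 3.037 V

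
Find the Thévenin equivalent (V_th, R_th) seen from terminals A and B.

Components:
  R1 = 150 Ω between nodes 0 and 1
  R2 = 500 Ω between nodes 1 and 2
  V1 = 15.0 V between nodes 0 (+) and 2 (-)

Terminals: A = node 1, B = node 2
Step 1 — V_th is the open-circuit voltage V_A - V_B (nothing connected across the terminals).
Nodal analysis, taking node 2 as the 0 V reference.
Source V1 fixes V_0 = 15 V.
KCL at each unknown node (sum of currents leaving = 0; resistances in Ω):
  Node 1: (V_1 - 15)/150 + (V_1 - 0)/500 = 0
Collecting terms: 0.008667 × V_1 = 0.1  =>  V_1 = 11.54 V
V_th = V_1 - V_2 = 11.54 - 0 = 11.54 V
Step 2 — R_th: zero the source — replace V1 by a short circuit (node 2 merges into node 0) — and find the resistance seen between A (node 1) and B (node 0).
Reduce the network between node 1 (A) and node 0 (B) by series/parallel combination:
  Rp1 = R1 ‖ R2 (parallel, both between nodes 0 and 1) = 1/(1/150 + 1/500) = 115.4 Ω
R_th = 115.4 Ω

Final answer: V_th = 11.54 V, R_th = 115.4 Ω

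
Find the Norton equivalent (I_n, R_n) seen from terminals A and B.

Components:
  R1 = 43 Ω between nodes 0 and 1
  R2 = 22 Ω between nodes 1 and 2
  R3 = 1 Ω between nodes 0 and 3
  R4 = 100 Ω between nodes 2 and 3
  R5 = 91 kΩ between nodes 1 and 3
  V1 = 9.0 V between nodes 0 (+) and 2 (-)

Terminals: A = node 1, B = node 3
Find the Thévenin equivalent first; then I_n = V_th/R_th and R_n = R_th.
Step 1 — V_th is the open-circuit voltage V_A - V_B (nothing connected across the terminals).
Nodal analysis, taking node 2 as the 0 V reference.
Source V1 fixes V_0 = 9 V.
KCL at each unknown node (sum of currents leaving = 0; resistances in Ω):
  Node 1: (V_1 - 9)/43 + (V_1 - 0)/22 + (V_1 - V_3)/91000 = 0
  Node 3: (V_3 - 9)/1 + (V_3 - 0)/100 + (V_3 - V_1)/91000 = 0
Collecting terms (coefficients in siemens):
  0.06872·V_1 - 0.00001099·V_3 = 0.2093
  1.01·V_3 - 0.00001099·V_1 = 9
Determinant D = (0.06872)(1.01) - (-0.00001099)(-0.00001099) = 0.06941
V_1 = [(0.2093)(1.01) - (-0.00001099)(9)]/D = 3.047 V
V_3 = [(0.06872)(9) - (0.2093)(-0.00001099)]/D = 8.911 V
V_th = V_1 - V_3 = 3.047 - 8.911 = -5.864 V
Step 2 — R_th: zero the source — replace V1 by a short circuit (node 2 merges into node 0) — and find the resistance seen between A (node 1) and B (node 3).
Reduce the network between node 1 (A) and node 3 (B) by series/parallel combination:
  Rp1 = R1 ‖ R2 (parallel, both between nodes 0 and 1) = 1/(1/43 + 1/22) = 14.55 Ω
  Rp2 = R3 ‖ R4 (parallel, both between nodes 0 and 3) = 1/(1/1 + 1/100) = 0.9901 Ω
  Rs1 = Rp1 + Rp2 (series, joined only at node 0) = 14.55 + 0.9901 = 15.54 Ω
  Rp3 = R5 ‖ Rs1 (parallel, both between nodes 1 and 3) = 1/(1/91000 + 1/15.54) = 15.54 Ω
R_th = 15.54 Ω
I_n = V_th/R_th = -5.864/15.54 = -0.3773 A, and R_n = R_th = 15.54 Ω

Final answer: I_n = -0.3773 A, R_n = 15.54 Ω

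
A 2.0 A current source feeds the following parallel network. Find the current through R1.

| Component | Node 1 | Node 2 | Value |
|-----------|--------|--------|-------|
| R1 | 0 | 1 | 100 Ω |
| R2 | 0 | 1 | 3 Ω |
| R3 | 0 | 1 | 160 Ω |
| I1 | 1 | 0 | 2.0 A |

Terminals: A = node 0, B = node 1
All resistors sit directly between nodes 0 and 1, so they are in parallel and share one voltage V; the full source current 2 A splits among them.
1/R_par = 1/100 + 1/3 + 1/160 = 0.3496 S  =>  R_par = 2.861 Ω
V = I × R_par = 2 × 2.861 = 5.721 V
I_R1 = V/R1 = 5.721/100 = 0.05721 A

Final answer: 0.05721 A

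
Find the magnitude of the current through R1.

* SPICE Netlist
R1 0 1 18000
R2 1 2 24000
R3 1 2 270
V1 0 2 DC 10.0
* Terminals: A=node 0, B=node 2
Nodal analysis, taking node 2 as the 0 V reference.
Source V1 fixes V_0 = 10 V.
KCL at each unknown node (sum of currents leaving = 0; resistances in Ω):
  Node 1: (V_1 - 10)/18000 + (V_1 - 0)/24000 + (V_1 - 0)/270 = 0
Collecting terms: 0.003801 × V_1 = 0.0005556  =>  V_1 = 0.1462 V
I_R1 = (V_0 - V_1)/R1 = (10 - 0.1462)/18000 = 0.0005474 A
|I_R1| = 0.0005474 A

Final answer: |I_R1| = 0.0005474 A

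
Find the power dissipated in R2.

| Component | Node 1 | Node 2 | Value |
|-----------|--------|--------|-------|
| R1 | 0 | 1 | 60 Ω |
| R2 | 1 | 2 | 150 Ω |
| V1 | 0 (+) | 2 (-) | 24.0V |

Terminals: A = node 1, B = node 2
Nodal analysis, taking node 2 as the 0 V reference.
Source V1 fixes V_0 = 24 V.
KCL at each unknown node (sum of currents leaving = 0; resistances in Ω):
  Node 1: (V_1 - 24)/60 + (V_1 - 0)/150 = 0
Collecting terms: 0.02333 × V_1 = 0.4  =>  V_1 = 17.14 V
I_R2 = (V_1 - V_2)/R2 = (17.14 - 0)/150 = 0.1143 A
P_R2 = I_R2² × R2 = (0.1143)² × 150 = 1.959 W

Final answer: 1.959 W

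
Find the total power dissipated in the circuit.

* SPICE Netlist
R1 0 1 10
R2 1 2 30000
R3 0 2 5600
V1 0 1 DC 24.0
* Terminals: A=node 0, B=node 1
Nodal analysis, taking node 1 as the 0 V reference.
Source V1 fixes V_0 = 24 V.
KCL at each unknown node (sum of currents leaving = 0; resistances in Ω):
  Node 2: (V_2 - 0)/30000 + (V_2 - 24)/5600 = 0
Collecting terms: 0.0002119 × V_2 = 0.004286  =>  V_2 = 20.22 V
Power in each resistor, P = (ΔV)²/R:
  P_R1 = (24 - 0)²/10 = 57.6 W
  P_R2 = (0 - 20.22)²/30000 = 0.01363 W
  P_R3 = (24 - 20.22)²/5600 = 0.002545 W
P_total = P_R1 + P_R2 + P_R3 = 57.62 W

Final answer: 57.62 W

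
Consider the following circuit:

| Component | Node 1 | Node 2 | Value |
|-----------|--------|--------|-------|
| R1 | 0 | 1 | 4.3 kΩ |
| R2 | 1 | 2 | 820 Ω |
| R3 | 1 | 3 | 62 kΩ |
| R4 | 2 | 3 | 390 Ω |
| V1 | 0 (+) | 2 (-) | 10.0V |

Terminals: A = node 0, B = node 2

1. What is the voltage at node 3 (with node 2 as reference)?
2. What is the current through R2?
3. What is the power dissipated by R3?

Nodal analysis, taking node 2 as the 0 V reference.
Source V1 fixes V_0 = 10 V.
KCL at each unknown node (sum of currents leaving = 0; resistances in Ω):
  Node 1: (V_1 - 10)/4300 + (V_1 - 0)/820 + (V_1 - V_3)/62000 = 0
  Node 3: (V_3 - V_1)/62000 + (V_3 - 0)/390 = 0
Collecting terms (coefficients in siemens):
  0.001468·V_1 - 0.00001613·V_3 = 0.002326
  0.00258·V_3 - 0.00001613·V_1 = 0
Determinant D = (0.001468)(0.00258) - (-0.00001613)(-0.00001613) = 0.000003788
V_1 = [(0.002326)(0.00258) - (-0.00001613)(0)]/D = 1.584 V
V_3 = [(0.001468)(0) - (0.002326)(-0.00001613)]/D = 0.009902 V
Part 1:
  Read off the nodal solution: V_3 = 0.009902 V
Part 2:
  I_R2 = (V_1 - V_2)/R2 = (1.584 - 0)/820 = 0.001932 A
  Magnitude: I_R2 = 0.001932 A
Part 3:
  I_R3 = (V_1 - V_3)/R3 = (1.584 - 0.009902)/62000 = 0.00002539 A
  P_R3 = I_R3² × R3 = (0.00002539)² × 62000 = 0.00003997 W

Final answers:
1. V_3 = 0.009902 V
2. I_R2 = 0.001932 A
3. P_R3 = 3.997e-05 W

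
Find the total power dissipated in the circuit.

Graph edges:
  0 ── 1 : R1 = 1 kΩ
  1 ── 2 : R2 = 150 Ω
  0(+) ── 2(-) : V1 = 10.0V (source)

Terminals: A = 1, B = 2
Nodal analysis, taking node 2 as the 0 V reference.
Source V1 fixes V_0 = 10 V.
KCL at each unknown node (sum of currents leaving = 0; resistances in Ω):
  Node 1: (V_1 - 10)/1000 + (V_1 - 0)/150 = 0
Collecting terms: 0.007667 × V_1 = 0.01  =>  V_1 = 1.304 V
Power in each resistor, P = (ΔV)²/R:
  P_R1 = (10 - 1.304)²/1000 = 0.07561 W
  P_R2 = (1.304 - 0)²/150 = 0.01134 W
P_total = P_R1 + P_R2 = 0.08696 W

Final answer: 0.08696 W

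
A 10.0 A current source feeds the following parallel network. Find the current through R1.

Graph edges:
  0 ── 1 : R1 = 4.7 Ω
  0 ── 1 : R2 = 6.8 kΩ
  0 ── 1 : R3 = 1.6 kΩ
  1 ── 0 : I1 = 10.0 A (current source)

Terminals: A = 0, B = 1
All resistors sit directly between nodes 0 and 1, so they are in parallel and share one voltage V; the full source current 10 A splits among them.
1/R_par = 1/4.7 + 1/6800 + 1/1600 = 0.2135 S  =>  R_par = 4.683 Ω
V = I × R_par = 10 × 4.683 = 46.83 V
I_R1 = V/R1 = 46.83/4.7 = 9.964 A

Final answer: 9.964 A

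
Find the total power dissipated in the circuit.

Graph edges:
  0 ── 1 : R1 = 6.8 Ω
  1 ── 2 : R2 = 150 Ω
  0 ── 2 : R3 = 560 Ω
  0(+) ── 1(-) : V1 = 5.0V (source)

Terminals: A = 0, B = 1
Nodal analysis, taking node 1 as the 0 V reference.
Source V1 fixes V_0 = 5 V.
KCL at each unknown node (sum of currents leaving = 0; resistances in Ω):
  Node 2: (V_2 - 0)/150 + (V_2 - 5)/560 = 0
Collecting terms: 0.008452 × V_2 = 0.008929  =>  V_2 = 1.056 V
Power in each resistor, P = (ΔV)²/R:
  P_R1 = (5 - 0)²/6.8 = 3.676 W
  P_R2 = (0 - 1.056)²/150 = 0.007439 W
  P_R3 = (5 - 1.056)²/560 = 0.02777 W
P_total = P_R1 + P_R2 + P_R3 = 3.712 W

Final answer: 3.712 W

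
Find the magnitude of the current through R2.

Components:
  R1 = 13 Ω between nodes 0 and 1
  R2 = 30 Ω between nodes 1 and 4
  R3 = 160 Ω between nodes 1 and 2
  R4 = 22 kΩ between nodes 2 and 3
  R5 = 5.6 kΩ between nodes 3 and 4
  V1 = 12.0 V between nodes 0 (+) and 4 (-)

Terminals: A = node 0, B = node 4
Nodal analysis, taking node 4 as the 0 V reference.
Source V1 fixes V_0 = 12 V.
KCL at each unknown node (sum of currents leaving = 0; resistances in Ω):
  Node 1: (V_1 - 12)/13 + (V_1 - 0)/30 + (V_1 - V_2)/160 = 0
  Node 2: (V_2 - V_1)/160 + (V_2 - V_3)/22000 = 0
  Node 3: (V_3 - V_2)/22000 + (V_3 - 0)/5600 = 0
Collecting terms (coefficients in siemens):
  0.1165·V_1 - 0.00625·V_2 = 0.9231
  0.006295·V_2 - 0.00625·V_1 - 0.00004545·V_3 = 0
  0.000224·V_3 - 0.00004545·V_2 = 0
Solving these 3 simultaneous equations (Gaussian elimination) gives:
  V_1 = 8.369 V, V_2 = 8.321 V, V_3 = 1.688 V
I_R2 = (V_1 - V_4)/R2 = (8.369 - 0)/30 = 0.279 A
|I_R2| = 0.279 A

Final answer: |I_R2| = 0.279 A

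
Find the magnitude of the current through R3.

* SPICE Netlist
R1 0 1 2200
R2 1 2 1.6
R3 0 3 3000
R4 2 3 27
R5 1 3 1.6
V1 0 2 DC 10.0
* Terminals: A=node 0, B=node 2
Nodal analysis, taking node 2 as the 0 V reference.
Source V1 fixes V_0 = 10 V.
KCL at each unknown node (sum of currents leaving = 0; resistances in Ω):
  Node 1: (V_1 - 10)/2200 + (V_1 - 0)/1.6 + (V_1 - V_3)/1.6 = 0
  Node 3: (V_3 - 10)/3000 + (V_3 - 0)/27 + (V_3 - V_1)/1.6 = 0
Collecting terms (coefficients in siemens):
  1.25·V_1 - 0.625·V_3 = 0.004545
  0.6624·V_3 - 0.625·V_1 = 0.003333
Determinant D = (1.25)(0.6624) - (-0.625)(-0.625) = 0.4376
V_1 = [(0.004545)(0.6624) - (-0.625)(0.003333)]/D = 0.01164 V
V_3 = [(1.25)(0.003333) - (0.004545)(-0.625)]/D = 0.01602 V
I_R3 = (V_0 - V_3)/R3 = (10 - 0.01602)/3000 = 0.003328 A
|I_R3| = 0.003328 A

Final answer: |I_R3| = 0.003328 A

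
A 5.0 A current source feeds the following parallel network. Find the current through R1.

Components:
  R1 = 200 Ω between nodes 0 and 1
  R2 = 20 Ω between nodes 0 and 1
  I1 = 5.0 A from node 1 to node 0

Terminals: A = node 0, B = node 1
All resistors sit directly between nodes 0 and 1, so they are in parallel and share one voltage V; the full source current 5 A splits among them.
1/R_par = 1/200 + 1/20 = 0.055 S  =>  R_par = 18.18 Ω
V = I × R_par = 5 × 18.18 = 90.91 V
I_R1 = V/R1 = 90.91/200 = 0.4545 A

Final answer: 0.4545 A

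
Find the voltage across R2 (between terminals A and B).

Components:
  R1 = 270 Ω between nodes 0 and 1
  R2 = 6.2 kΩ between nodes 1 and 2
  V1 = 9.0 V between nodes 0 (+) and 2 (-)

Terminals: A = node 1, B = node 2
R1 and R2 are in series across V1 (node 0 → node 1 → node 2), and the output A–B is taken across R2, so this is a voltage divider.
Series current: I = V1/(R1 + R2) = 9/(270 + 6200) = 9/6470 = 0.001391 A
V_R2 = I × R2 = V1 × R2/(R1 + R2) = 9 × 6200/6470 = 8.624 V

Final answer: 8.624 V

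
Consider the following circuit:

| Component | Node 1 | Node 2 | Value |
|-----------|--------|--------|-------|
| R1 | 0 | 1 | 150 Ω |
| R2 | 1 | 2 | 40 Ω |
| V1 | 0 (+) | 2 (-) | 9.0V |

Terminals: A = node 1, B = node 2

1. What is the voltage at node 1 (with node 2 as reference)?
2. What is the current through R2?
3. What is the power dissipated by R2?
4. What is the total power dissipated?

Nodal analysis, taking node 2 as the 0 V reference.
Source V1 fixes V_0 = 9 V.
KCL at each unknown node (sum of currents leaving = 0; resistances in Ω):
  Node 1: (V_1 - 9)/150 + (V_1 - 0)/40 = 0
Collecting terms: 0.03167 × V_1 = 0.06  =>  V_1 = 1.895 V
Part 1:
  Read off the nodal solution: V_1 = 1.895 V
Part 2:
  I_R2 = (V_1 - V_2)/R2 = (1.895 - 0)/40 = 0.04737 A
  Magnitude: I_R2 = 0.04737 A
Part 3:
  I_R2 = (V_1 - V_2)/R2 = (1.895 - 0)/40 = 0.04737 A
  P_R2 = I_R2² × R2 = (0.04737)² × 40 = 0.08975 W
Part 4:
  Power in each resistor, P = (ΔV)²/R:
    P_R1 = (9 - 1.895)²/150 = 0.3366 W
    P_R2 = (1.895 - 0)²/40 = 0.08975 W
  P_total = P_R1 + P_R2 = 0.4263 W

Final answers:
1. V_1 = 1.895 V
2. I_R2 = 0.04737 A
3. P_R2 = 0.08975 W
4. P_total = 0.4263 W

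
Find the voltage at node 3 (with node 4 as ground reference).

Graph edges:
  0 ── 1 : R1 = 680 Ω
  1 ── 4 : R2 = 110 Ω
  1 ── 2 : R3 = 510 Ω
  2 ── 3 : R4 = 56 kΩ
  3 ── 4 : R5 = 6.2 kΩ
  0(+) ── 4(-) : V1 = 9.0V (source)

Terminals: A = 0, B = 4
Nodal analysis, taking node 4 as the 0 V reference.
Source V1 fixes V_0 = 9 V.
KCL at each unknown node (sum of currents leaving = 0; resistances in Ω):
  Node 1: (V_1 - 9)/680 + (V_1 - 0)/110 + (V_1 - V_2)/510 = 0
  Node 2: (V_2 - V_1)/510 + (V_2 - V_3)/56000 = 0
  Node 3: (V_3 - V_2)/56000 + (V_3 - 0)/6200 = 0
Collecting terms (coefficients in siemens):
  0.01252·V_1 - 0.001961·V_2 = 0.01324
  0.001979·V_2 - 0.001961·V_1 - 0.00001786·V_3 = 0
  0.0001791·V_3 - 0.00001786·V_2 = 0
Solving these 3 simultaneous equations (Gaussian elimination) gives:
  V_1 = 1.251 V, V_2 = 1.241 V, V_3 = 0.1237 V
The requested potential is V_3 = 0.1237 V.

Final answer: V_3 = 0.1237 V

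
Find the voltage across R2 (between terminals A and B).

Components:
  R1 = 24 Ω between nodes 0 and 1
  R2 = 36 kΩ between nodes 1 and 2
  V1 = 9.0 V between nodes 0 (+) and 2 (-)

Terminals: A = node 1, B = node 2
R1 and R2 are in series across V1 (node 0 → node 1 → node 2), and the output A–B is taken across R2, so this is a voltage divider.
Series current: I = V1/(R1 + R2) = 9/(24 + 36000) = 9/36020 = 0.0002498 A
V_R2 = I × R2 = V1 × R2/(R1 + R2) = 9 × 36000/36020 = 8.994 V

Final answer: 8.994 V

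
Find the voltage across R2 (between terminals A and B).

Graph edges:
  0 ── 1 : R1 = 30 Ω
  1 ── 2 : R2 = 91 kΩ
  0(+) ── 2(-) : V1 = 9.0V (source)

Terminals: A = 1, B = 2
R1 and R2 are in series across V1 (node 0 → node 1 → node 2), and the output A–B is taken across R2, so this is a voltage divider.
Series current: I = V1/(R1 + R2) = 9/(30 + 91000) = 9/91030 = 0.00009887 A
V_R2 = I × R2 = V1 × R2/(R1 + R2) = 9 × 91000/91030 = 8.997 V

Final answer: 8.997 V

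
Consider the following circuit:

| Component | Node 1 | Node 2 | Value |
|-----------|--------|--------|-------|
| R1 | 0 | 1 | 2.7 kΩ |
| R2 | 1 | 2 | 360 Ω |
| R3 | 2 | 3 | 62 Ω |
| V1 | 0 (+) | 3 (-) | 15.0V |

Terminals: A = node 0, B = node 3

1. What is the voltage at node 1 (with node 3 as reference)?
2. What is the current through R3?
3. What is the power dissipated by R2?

Nodal analysis, taking node 3 as the 0 V reference.
Source V1 fixes V_0 = 15 V.
KCL at each unknown node (sum of currents leaving = 0; resistances in Ω):
  Node 1: (V_1 - 15)/2700 + (V_1 - V_2)/360 = 0
  Node 2: (V_2 - V_1)/360 + (V_2 - 0)/62 = 0
Collecting terms (coefficients in siemens):
  0.003148·V_1 - 0.002778·V_2 = 0.005556
  0.01891·V_2 - 0.002778·V_1 = 0
Determinant D = (0.003148)(0.01891) - (-0.002778)(-0.002778) = 0.00005181
V_1 = [(0.005556)(0.01891) - (-0.002778)(0)]/D = 2.028 V
V_2 = [(0.003148)(0) - (0.005556)(-0.002778)]/D = 0.2979 V
Part 1:
  Read off the nodal solution: V_1 = 2.028 V
Part 2:
  I_R3 = (V_2 - V_3)/R3 = (0.2979 - 0)/62 = 0.004805 A
  Magnitude: I_R3 = 0.004805 A
Part 3:
  I_R2 = (V_1 - V_2)/R2 = (2.028 - 0.2979)/360 = 0.004805 A
  P_R2 = I_R2² × R2 = (0.004805)² × 360 = 0.00831 W

Final answers:
1. V_1 = 2.028 V
2. I_R3 = 0.004805 A
3. P_R2 = 0.00831 W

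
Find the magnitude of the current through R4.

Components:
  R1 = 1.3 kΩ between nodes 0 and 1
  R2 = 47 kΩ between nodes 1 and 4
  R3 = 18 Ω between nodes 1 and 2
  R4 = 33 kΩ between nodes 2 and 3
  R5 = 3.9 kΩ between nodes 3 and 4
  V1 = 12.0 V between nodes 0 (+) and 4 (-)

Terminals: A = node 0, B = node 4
Nodal analysis, taking node 4 as the 0 V reference.
Source V1 fixes V_0 = 12 V.
KCL at each unknown node (sum of currents leaving = 0; resistances in Ω):
  Node 1: (V_1 - 12)/1300 + (V_1 - 0)/47000 + (V_1 - V_2)/18 = 0
  Node 2: (V_2 - V_1)/18 + (V_2 - V_3)/33000 = 0
  Node 3: (V_3 - V_2)/33000 + (V_3 - 0)/3900 = 0
Collecting terms (coefficients in siemens):
  0.05635·V_1 - 0.05556·V_2 = 0.009231
  0.05559·V_2 - 0.05556·V_1 - 0.0000303·V_3 = 0
  0.0002867·V_3 - 0.0000303·V_2 = 0
Solving these 3 simultaneous equations (Gaussian elimination) gives:
  V_1 = 11.29 V, V_2 = 11.28 V, V_3 = 1.193 V
I_R4 = (V_2 - V_3)/R4 = (11.28 - 1.193)/33000 = 0.0003058 A
|I_R4| = 0.0003058 A

Final answer: |I_R4| = 0.0003058 A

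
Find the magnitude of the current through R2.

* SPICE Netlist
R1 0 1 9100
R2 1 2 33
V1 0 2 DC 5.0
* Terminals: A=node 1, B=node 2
Nodal analysis, taking node 2 as the 0 V reference.
Source V1 fixes V_0 = 5 V.
KCL at each unknown node (sum of currents leaving = 0; resistances in Ω):
  Node 1: (V_1 - 5)/9100 + (V_1 - 0)/33 = 0
Collecting terms: 0.03041 × V_1 = 0.0005495  =>  V_1 = 0.01807 V
I_R2 = (V_1 - V_2)/R2 = (0.01807 - 0)/33 = 0.0005475 A
|I_R2| = 0.0005475 A

Final answer: |I_R2| = 0.0005475 A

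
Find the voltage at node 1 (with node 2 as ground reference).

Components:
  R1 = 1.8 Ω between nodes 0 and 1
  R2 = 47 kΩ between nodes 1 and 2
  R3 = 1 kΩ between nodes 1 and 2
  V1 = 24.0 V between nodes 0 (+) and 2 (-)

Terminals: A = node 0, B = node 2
Nodal analysis, taking node 2 as the 0 V reference.
Source V1 fixes V_0 = 24 V.
KCL at each unknown node (sum of currents leaving = 0; resistances in Ω):
  Node 1: (V_1 - 24)/1.8 + (V_1 - 0)/47000 + (V_1 - 0)/1000 = 0
Collecting terms: 0.5566 × V_1 = 13.33  =>  V_1 = 23.96 V
The requested potential is V_1 = 23.96 V.

Final answer: V_1 = 23.96 V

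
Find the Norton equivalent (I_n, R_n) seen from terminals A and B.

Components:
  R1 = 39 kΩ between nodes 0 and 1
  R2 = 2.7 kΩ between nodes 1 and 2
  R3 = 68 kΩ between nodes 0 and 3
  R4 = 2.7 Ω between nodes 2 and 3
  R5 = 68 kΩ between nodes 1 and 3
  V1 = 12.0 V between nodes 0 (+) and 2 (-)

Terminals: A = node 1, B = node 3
Find the Thévenin equivalent first; then I_n = V_th/R_th and R_n = R_th.
Step 1 — V_th is the open-circuit voltage V_A - V_B (nothing connected across the terminals).
Nodal analysis, taking node 2 as the 0 V reference.
Source V1 fixes V_0 = 12 V.
KCL at each unknown node (sum of currents leaving = 0; resistances in Ω):
  Node 1: (V_1 - 12)/39000 + (V_1 - 0)/2700 + (V_1 - V_3)/68000 = 0
  Node 3: (V_3 - 12)/68000 + (V_3 - 0)/2.7 + (V_3 - V_1)/68000 = 0
Collecting terms (coefficients in siemens):
  0.0004107·V_1 - 0.00001471·V_3 = 0.0003077
  0.3704·V_3 - 0.00001471·V_1 = 0.0001765
Determinant D = (0.0004107)(0.3704) - (-0.00001471)(-0.00001471) = 0.0001521
V_1 = [(0.0003077)(0.3704) - (-0.00001471)(0.0001765)]/D = 0.7492 V
V_3 = [(0.0004107)(0.0001765) - (0.0003077)(-0.00001471)]/D = 0.0005062 V
V_th = V_1 - V_3 = 0.7492 - 0.0005062 = 0.7487 V
Step 2 — R_th: zero the source — replace V1 by a short circuit (node 2 merges into node 0) — and find the resistance seen between A (node 1) and B (node 3).
Reduce the network between node 1 (A) and node 3 (B) by series/parallel combination:
  Rp1 = R1 ‖ R2 (parallel, both between nodes 0 and 1) = 1/(1/39000 + 1/2700) = 2525 Ω
  Rp2 = R3 ‖ R4 (parallel, both between nodes 0 and 3) = 1/(1/68000 + 1/2.7) = 2.7 Ω
  Rs1 = Rp1 + Rp2 (series, joined only at node 0) = 2525 + 2.7 = 2528 Ω
  Rp3 = R5 ‖ Rs1 (parallel, both between nodes 1 and 3) = 1/(1/68000 + 1/2528) = 2437 Ω
R_th = 2.437 kΩ
I_n = V_th/R_th = 0.7487/2437 = 0.0003072 A, and R_n = R_th = 2.437 kΩ

Final answer: I_n = 0.0003072 A, R_n = 2.437 kΩ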